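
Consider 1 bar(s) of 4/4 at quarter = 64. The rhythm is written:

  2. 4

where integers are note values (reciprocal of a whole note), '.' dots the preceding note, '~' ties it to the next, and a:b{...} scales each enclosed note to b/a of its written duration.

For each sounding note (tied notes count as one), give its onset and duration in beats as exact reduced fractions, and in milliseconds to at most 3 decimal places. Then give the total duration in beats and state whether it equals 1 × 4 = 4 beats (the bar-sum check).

1) 0.0ms=0b +2812.5ms=3b
2) 2812.5ms=3b +937.5ms=1b
Σ=4b of 4 (64bpm 4/4) — PASS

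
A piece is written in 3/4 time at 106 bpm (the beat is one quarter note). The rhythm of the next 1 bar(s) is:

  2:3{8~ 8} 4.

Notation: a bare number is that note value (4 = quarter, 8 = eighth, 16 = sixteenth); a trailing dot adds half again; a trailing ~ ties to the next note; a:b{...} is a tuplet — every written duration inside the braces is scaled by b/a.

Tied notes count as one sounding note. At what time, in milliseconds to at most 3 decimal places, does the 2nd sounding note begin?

1. 0.0ms @ 0 + 849.057ms (3/2)
2. 849.057ms @ 3/2 + 849.057ms (3/2)

note 2 onset = 3/2b = 849.057ms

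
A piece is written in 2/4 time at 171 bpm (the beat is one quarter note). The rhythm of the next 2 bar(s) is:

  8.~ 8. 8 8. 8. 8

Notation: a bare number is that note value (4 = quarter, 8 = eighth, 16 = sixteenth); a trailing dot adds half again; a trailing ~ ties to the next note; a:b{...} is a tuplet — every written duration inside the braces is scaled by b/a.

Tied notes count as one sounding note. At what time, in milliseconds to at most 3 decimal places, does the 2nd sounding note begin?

1. 0.0ms @ 0 + 526.316ms (3/2)
2. 526.316ms @ 3/2 + 175.439ms (1/2)
3. 701.754ms @ 2 + 263.158ms (3/4)
4. 964.912ms @ 11/4 + 263.158ms (3/4)
5. 1228.07ms @ 7/2 + 175.439ms (1/2)

note 2 onset = 3/2b = 526.316ms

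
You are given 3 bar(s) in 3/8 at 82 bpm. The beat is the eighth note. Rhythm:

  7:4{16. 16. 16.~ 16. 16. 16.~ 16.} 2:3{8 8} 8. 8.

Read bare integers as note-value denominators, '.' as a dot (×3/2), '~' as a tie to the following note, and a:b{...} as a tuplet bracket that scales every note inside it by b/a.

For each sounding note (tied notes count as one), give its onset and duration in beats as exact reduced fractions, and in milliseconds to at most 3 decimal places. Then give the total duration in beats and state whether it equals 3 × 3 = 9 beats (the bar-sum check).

1) 0.0ms=0b +313.589ms=3/7b
2) 313.589ms=3/7b +313.589ms=3/7b
3) 627.178ms=6/7b +627.178ms=6/7b
4) 1254.355ms=12/7b +313.589ms=3/7b
5) 1567.944ms=15/7b +627.178ms=6/7b
6) 2195.122ms=3b +1097.561ms=3/2b
7) 3292.683ms=9/2b +1097.561ms=3/2b
8) 4390.244ms=6b +1097.561ms=3/2b
9) 5487.805ms=15/2b +1097.561ms=3/2b
Σ=9b of 9 (82bpm 3/8) — PASS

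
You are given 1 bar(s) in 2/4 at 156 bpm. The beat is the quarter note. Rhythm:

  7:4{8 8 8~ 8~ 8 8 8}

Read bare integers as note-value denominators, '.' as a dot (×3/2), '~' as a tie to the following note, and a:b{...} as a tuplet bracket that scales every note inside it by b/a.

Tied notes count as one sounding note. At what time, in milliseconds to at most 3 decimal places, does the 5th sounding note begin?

1. 0.0ms @ 0 + 109.89ms (2/7)
2. 109.89ms @ 2/7 + 109.89ms (2/7)
3. 219.78ms @ 4/7 + 329.67ms (6/7)
4. 549.451ms @ 10/7 + 109.89ms (2/7)
5. 659.341ms @ 12/7 + 109.89ms (2/7)

note 5 onset = 12/7b = 659.341ms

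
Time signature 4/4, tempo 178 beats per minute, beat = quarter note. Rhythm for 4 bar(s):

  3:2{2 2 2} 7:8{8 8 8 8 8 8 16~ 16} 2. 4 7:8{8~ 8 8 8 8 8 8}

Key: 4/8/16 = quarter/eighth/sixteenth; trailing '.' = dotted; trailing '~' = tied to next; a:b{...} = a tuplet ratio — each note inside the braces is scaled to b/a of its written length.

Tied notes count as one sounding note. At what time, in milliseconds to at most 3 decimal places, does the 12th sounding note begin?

note 12 onset = 11b = 3707.865ms

1. 0.0ms @ 0 + 449.438ms (4/3)
2. 449.438ms @ 4/3 + 449.438ms (4/3)
3. 898.876ms @ 8/3 + 449.438ms (4/3)
4. 1348.315ms @ 4 + 192.616ms (4/7)
5. 1540.931ms @ 32/7 + 192.616ms (4/7)
6. 1733.547ms @ 36/7 + 192.616ms (4/7)
7. 1926.164ms @ 40/7 + 192.616ms (4/7)
8. 2118.78ms @ 44/7 + 192.616ms (4/7)
9. 2311.396ms @ 48/7 + 192.616ms (4/7)
10. 2504.013ms @ 52/7 + 192.616ms (4/7)
11. 2696.629ms @ 8 + 1011.236ms (3)
12. 3707.865ms @ 11 + 337.079ms (1)
13. 4044.944ms @ 12 + 385.233ms (8/7)
14. 4430.177ms @ 92/7 + 192.616ms (4/7)
15. 4622.793ms @ 96/7 + 192.616ms (4/7)
16. 4815.409ms @ 100/7 + 192.616ms (4/7)
17. 5008.026ms @ 104/7 + 192.616ms (4/7)
18. 5200.642ms @ 108/7 + 192.616ms (4/7)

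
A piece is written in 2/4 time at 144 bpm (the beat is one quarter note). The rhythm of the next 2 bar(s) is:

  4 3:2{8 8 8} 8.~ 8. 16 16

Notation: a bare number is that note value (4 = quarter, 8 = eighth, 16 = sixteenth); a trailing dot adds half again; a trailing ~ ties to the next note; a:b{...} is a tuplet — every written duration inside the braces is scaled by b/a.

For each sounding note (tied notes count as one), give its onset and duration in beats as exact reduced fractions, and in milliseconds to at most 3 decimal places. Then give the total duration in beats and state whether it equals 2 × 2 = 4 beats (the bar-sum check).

1) 0.0ms=0b +416.667ms=1b
2) 416.667ms=1b +138.889ms=1/3b
3) 555.556ms=4/3b +138.889ms=1/3b
4) 694.444ms=5/3b +138.889ms=1/3b
5) 833.333ms=2b +625.0ms=3/2b
6) 1458.333ms=7/2b +104.167ms=1/4b
7) 1562.5ms=15/4b +104.167ms=1/4b
Σ=4b of 4 (144bpm 2/4) — PASS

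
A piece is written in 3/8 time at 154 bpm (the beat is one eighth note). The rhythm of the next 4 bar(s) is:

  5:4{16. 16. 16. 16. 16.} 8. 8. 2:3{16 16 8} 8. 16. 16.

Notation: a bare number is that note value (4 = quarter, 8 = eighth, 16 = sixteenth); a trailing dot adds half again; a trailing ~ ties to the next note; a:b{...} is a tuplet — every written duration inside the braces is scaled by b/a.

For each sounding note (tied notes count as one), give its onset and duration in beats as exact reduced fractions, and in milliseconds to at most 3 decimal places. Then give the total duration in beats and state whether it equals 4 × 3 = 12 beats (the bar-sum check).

1) 0.0ms=0b +233.766ms=3/5b
2) 233.766ms=3/5b +233.766ms=3/5b
3) 467.532ms=6/5b +233.766ms=3/5b
4) 701.299ms=9/5b +233.766ms=3/5b
5) 935.065ms=12/5b +233.766ms=3/5b
6) 1168.831ms=3b +584.416ms=3/2b
7) 1753.247ms=9/2b +584.416ms=3/2b
8) 2337.662ms=6b +292.208ms=3/4b
9) 2629.87ms=27/4b +292.208ms=3/4b
10) 2922.078ms=15/2b +584.416ms=3/2b
11) 3506.494ms=9b +584.416ms=3/2b
12) 4090.909ms=21/2b +292.208ms=3/4b
13) 4383.117ms=45/4b +292.208ms=3/4b
Σ=12b of 12 (154bpm 3/8) — PASS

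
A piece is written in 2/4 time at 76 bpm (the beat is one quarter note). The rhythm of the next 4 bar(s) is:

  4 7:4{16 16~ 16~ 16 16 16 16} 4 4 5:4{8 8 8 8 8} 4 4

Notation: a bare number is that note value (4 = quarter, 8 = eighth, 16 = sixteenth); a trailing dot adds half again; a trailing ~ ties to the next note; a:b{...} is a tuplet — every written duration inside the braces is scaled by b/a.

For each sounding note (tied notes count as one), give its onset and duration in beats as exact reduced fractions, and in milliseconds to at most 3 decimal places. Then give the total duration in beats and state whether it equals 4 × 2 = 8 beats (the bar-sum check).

1) 0.0ms=0b +789.474ms=1b
2) 789.474ms=1b +112.782ms=1/7b
3) 902.256ms=8/7b +338.346ms=3/7b
4) 1240.602ms=11/7b +112.782ms=1/7b
5) 1353.383ms=12/7b +112.782ms=1/7b
6) 1466.165ms=13/7b +112.782ms=1/7b
7) 1578.947ms=2b +789.474ms=1b
8) 2368.421ms=3b +789.474ms=1b
9) 3157.895ms=4b +315.789ms=2/5b
10) 3473.684ms=22/5b +315.789ms=2/5b
11) 3789.474ms=24/5b +315.789ms=2/5b
12) 4105.263ms=26/5b +315.789ms=2/5b
13) 4421.053ms=28/5b +315.789ms=2/5b
14) 4736.842ms=6b +789.474ms=1b
15) 5526.316ms=7b +789.474ms=1b
Σ=8b of 8 (76bpm 2/4) — PASS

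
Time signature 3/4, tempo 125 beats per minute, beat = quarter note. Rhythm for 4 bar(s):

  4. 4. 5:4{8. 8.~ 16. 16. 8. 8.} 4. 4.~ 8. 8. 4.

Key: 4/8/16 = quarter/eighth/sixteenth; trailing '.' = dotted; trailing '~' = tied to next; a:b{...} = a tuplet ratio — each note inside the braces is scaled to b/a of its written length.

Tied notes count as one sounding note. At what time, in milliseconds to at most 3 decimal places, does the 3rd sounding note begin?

1. 0.0ms @ 0 + 720.0ms (3/2)
2. 720.0ms @ 3/2 + 720.0ms (3/2)
3. 1440.0ms @ 3 + 288.0ms (3/5)
4. 1728.0ms @ 18/5 + 432.0ms (9/10)
5. 2160.0ms @ 9/2 + 144.0ms (3/10)
6. 2304.0ms @ 24/5 + 288.0ms (3/5)
7. 2592.0ms @ 27/5 + 288.0ms (3/5)
8. 2880.0ms @ 6 + 720.0ms (3/2)
9. 3600.0ms @ 15/2 + 1080.0ms (9/4)
10. 4680.0ms @ 39/4 + 360.0ms (3/4)
11. 5040.0ms @ 21/2 + 720.0ms (3/2)

note 3 onset = 3b = 1440.0ms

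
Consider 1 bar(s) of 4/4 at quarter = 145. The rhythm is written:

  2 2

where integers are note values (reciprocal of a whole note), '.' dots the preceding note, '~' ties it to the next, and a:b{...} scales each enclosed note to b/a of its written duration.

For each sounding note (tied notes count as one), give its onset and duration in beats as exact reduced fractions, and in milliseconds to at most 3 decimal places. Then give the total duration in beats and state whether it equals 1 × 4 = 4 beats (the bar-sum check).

1) 0.0ms=0b +827.586ms=2b
2) 827.586ms=2b +827.586ms=2b
Σ=4b of 4 (145bpm 4/4) — PASS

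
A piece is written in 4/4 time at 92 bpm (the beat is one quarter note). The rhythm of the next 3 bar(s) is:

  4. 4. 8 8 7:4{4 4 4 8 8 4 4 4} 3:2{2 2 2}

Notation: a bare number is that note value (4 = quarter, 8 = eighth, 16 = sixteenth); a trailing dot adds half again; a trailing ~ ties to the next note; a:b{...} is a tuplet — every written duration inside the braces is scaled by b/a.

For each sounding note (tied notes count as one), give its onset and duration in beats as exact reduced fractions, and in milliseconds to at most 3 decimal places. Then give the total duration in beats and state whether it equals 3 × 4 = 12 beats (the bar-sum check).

1) 0.0ms=0b +978.261ms=3/2b
2) 978.261ms=3/2b +978.261ms=3/2b
3) 1956.522ms=3b +326.087ms=1/2b
4) 2282.609ms=7/2b +326.087ms=1/2b
5) 2608.696ms=4b +372.671ms=4/7b
6) 2981.366ms=32/7b +372.671ms=4/7b
7) 3354.037ms=36/7b +372.671ms=4/7b
8) 3726.708ms=40/7b +186.335ms=2/7b
9) 3913.043ms=6b +186.335ms=2/7b
10) 4099.379ms=44/7b +372.671ms=4/7b
11) 4472.05ms=48/7b +372.671ms=4/7b
12) 4844.72ms=52/7b +372.671ms=4/7b
13) 5217.391ms=8b +869.565ms=4/3b
14) 6086.957ms=28/3b +869.565ms=4/3b
15) 6956.522ms=32/3b +869.565ms=4/3b
Σ=12b of 12 (92bpm 4/4) — PASS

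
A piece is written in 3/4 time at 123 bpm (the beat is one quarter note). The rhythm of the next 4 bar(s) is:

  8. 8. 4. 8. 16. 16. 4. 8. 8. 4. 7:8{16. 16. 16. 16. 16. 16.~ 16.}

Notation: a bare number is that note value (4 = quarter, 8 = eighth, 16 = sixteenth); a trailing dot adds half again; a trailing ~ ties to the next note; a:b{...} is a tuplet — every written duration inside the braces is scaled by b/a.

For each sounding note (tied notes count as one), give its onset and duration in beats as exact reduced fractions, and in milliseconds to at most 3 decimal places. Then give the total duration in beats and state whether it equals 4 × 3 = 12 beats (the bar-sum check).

1) 0.0ms=0b +365.854ms=3/4b
2) 365.854ms=3/4b +365.854ms=3/4b
3) 731.707ms=3/2b +731.707ms=3/2b
4) 1463.415ms=3b +365.854ms=3/4b
5) 1829.268ms=15/4b +182.927ms=3/8b
6) 2012.195ms=33/8b +182.927ms=3/8b
7) 2195.122ms=9/2b +731.707ms=3/2b
8) 2926.829ms=6b +365.854ms=3/4b
9) 3292.683ms=27/4b +365.854ms=3/4b
10) 3658.537ms=15/2b +731.707ms=3/2b
11) 4390.244ms=9b +209.059ms=3/7b
12) 4599.303ms=66/7b +209.059ms=3/7b
13) 4808.362ms=69/7b +209.059ms=3/7b
14) 5017.422ms=72/7b +209.059ms=3/7b
15) 5226.481ms=75/7b +209.059ms=3/7b
16) 5435.54ms=78/7b +418.118ms=6/7b
Σ=12b of 12 (123bpm 3/4) — PASS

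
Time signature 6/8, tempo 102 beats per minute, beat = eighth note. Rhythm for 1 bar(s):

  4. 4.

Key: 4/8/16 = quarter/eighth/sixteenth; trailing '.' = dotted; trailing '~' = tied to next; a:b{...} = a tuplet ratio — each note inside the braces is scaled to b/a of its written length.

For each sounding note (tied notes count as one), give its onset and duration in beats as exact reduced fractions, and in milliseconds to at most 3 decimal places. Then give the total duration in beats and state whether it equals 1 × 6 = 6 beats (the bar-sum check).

1) 0.0ms=0b +1764.706ms=3b
2) 1764.706ms=3b +1764.706ms=3b
Σ=6b of 6 (102bpm 6/8) — PASS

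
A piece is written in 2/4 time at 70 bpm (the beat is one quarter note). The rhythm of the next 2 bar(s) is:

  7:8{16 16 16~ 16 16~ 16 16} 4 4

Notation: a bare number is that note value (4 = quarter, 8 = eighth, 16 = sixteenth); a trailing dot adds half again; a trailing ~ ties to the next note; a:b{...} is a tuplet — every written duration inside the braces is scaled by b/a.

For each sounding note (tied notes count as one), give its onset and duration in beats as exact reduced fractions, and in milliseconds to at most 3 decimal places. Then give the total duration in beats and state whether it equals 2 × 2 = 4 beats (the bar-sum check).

1) 0.0ms=0b +244.898ms=2/7b
2) 244.898ms=2/7b +244.898ms=2/7b
3) 489.796ms=4/7b +489.796ms=4/7b
4) 979.592ms=8/7b +489.796ms=4/7b
5) 1469.388ms=12/7b +244.898ms=2/7b
6) 1714.286ms=2b +857.143ms=1b
7) 2571.429ms=3b +857.143ms=1b
Σ=4b of 4 (70bpm 2/4) — PASS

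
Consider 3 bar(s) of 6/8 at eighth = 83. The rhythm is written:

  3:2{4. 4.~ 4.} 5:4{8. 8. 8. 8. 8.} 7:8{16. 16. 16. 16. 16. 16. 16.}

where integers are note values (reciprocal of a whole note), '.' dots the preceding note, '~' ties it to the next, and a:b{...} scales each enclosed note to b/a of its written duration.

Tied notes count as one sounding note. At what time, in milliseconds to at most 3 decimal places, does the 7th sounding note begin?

note 7 onset = 54/5b = 7807.229ms

1. 0.0ms @ 0 + 1445.783ms (2)
2. 1445.783ms @ 2 + 2891.566ms (4)
3. 4337.349ms @ 6 + 867.47ms (6/5)
4. 5204.819ms @ 36/5 + 867.47ms (6/5)
5. 6072.289ms @ 42/5 + 867.47ms (6/5)
6. 6939.759ms @ 48/5 + 867.47ms (6/5)
7. 7807.229ms @ 54/5 + 867.47ms (6/5)
8. 8674.699ms @ 12 + 619.621ms (6/7)
9. 9294.32ms @ 90/7 + 619.621ms (6/7)
10. 9913.941ms @ 96/7 + 619.621ms (6/7)
11. 10533.563ms @ 102/7 + 619.621ms (6/7)
12. 11153.184ms @ 108/7 + 619.621ms (6/7)
13. 11772.806ms @ 114/7 + 619.621ms (6/7)
14. 12392.427ms @ 120/7 + 619.621ms (6/7)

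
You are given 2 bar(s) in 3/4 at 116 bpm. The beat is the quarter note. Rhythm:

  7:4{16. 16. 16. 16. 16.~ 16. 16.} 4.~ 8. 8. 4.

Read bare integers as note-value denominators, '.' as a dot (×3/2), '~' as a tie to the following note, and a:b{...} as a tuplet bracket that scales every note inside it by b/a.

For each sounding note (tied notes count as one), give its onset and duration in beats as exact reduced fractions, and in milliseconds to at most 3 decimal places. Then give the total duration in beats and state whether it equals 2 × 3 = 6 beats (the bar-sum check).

1) 0.0ms=0b +110.837ms=3/14b
2) 110.837ms=3/14b +110.837ms=3/14b
3) 221.675ms=3/7b +110.837ms=3/14b
4) 332.512ms=9/14b +110.837ms=3/14b
5) 443.35ms=6/7b +221.675ms=3/7b
6) 665.025ms=9/7b +110.837ms=3/14b
7) 775.862ms=3/2b +1163.793ms=9/4b
8) 1939.655ms=15/4b +387.931ms=3/4b
9) 2327.586ms=9/2b +775.862ms=3/2b
Σ=6b of 6 (116bpm 3/4) — PASS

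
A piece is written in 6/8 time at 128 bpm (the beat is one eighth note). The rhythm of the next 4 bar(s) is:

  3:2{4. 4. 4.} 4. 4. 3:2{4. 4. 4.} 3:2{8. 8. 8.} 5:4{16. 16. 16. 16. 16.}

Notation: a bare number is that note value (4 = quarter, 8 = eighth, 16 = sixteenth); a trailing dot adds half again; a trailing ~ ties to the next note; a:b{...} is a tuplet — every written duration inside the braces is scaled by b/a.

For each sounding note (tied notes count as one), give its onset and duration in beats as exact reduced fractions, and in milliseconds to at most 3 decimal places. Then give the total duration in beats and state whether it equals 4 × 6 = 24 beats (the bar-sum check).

1) 0.0ms=0b +937.5ms=2b
2) 937.5ms=2b +937.5ms=2b
3) 1875.0ms=4b +937.5ms=2b
4) 2812.5ms=6b +1406.25ms=3b
5) 4218.75ms=9b +1406.25ms=3b
6) 5625.0ms=12b +937.5ms=2b
7) 6562.5ms=14b +937.5ms=2b
8) 7500.0ms=16b +937.5ms=2b
9) 8437.5ms=18b +468.75ms=1b
10) 8906.25ms=19b +468.75ms=1b
11) 9375.0ms=20b +468.75ms=1b
12) 9843.75ms=21b +281.25ms=3/5b
13) 10125.0ms=108/5b +281.25ms=3/5b
14) 10406.25ms=111/5b +281.25ms=3/5b
15) 10687.5ms=114/5b +281.25ms=3/5b
16) 10968.75ms=117/5b +281.25ms=3/5b
Σ=24b of 24 (128bpm 6/8) — PASS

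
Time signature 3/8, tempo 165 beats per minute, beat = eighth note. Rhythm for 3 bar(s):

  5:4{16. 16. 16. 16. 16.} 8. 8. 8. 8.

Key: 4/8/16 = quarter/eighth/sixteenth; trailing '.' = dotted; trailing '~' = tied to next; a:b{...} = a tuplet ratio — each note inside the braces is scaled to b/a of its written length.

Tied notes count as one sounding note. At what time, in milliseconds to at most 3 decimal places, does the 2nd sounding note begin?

1. 0.0ms @ 0 + 218.182ms (3/5)
2. 218.182ms @ 3/5 + 218.182ms (3/5)
3. 436.364ms @ 6/5 + 218.182ms (3/5)
4. 654.545ms @ 9/5 + 218.182ms (3/5)
5. 872.727ms @ 12/5 + 218.182ms (3/5)
6. 1090.909ms @ 3 + 545.455ms (3/2)
7. 1636.364ms @ 9/2 + 545.455ms (3/2)
8. 2181.818ms @ 6 + 545.455ms (3/2)
9. 2727.273ms @ 15/2 + 545.455ms (3/2)

note 2 onset = 3/5b = 218.182ms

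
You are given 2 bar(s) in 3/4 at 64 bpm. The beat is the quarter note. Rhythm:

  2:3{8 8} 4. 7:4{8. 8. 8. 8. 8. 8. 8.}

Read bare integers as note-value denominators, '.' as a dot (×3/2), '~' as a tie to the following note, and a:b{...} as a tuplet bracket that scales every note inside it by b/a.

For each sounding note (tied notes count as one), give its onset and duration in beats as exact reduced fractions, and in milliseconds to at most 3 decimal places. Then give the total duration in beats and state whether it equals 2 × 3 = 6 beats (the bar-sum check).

1) 0.0ms=0b +703.125ms=3/4b
2) 703.125ms=3/4b +703.125ms=3/4b
3) 1406.25ms=3/2b +1406.25ms=3/2b
4) 2812.5ms=3b +401.786ms=3/7b
5) 3214.286ms=24/7b +401.786ms=3/7b
6) 3616.071ms=27/7b +401.786ms=3/7b
7) 4017.857ms=30/7b +401.786ms=3/7b
8) 4419.643ms=33/7b +401.786ms=3/7b
9) 4821.429ms=36/7b +401.786ms=3/7b
10) 5223.214ms=39/7b +401.786ms=3/7b
Σ=6b of 6 (64bpm 3/4) — PASS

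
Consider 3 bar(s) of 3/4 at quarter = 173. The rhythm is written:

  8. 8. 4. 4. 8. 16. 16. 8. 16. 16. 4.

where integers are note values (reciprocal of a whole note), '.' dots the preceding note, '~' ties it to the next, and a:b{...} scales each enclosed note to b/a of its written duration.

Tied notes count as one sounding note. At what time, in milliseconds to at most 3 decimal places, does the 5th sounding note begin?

1. 0.0ms @ 0 + 260.116ms (3/4)
2. 260.116ms @ 3/4 + 260.116ms (3/4)
3. 520.231ms @ 3/2 + 520.231ms (3/2)
4. 1040.462ms @ 3 + 520.231ms (3/2)
5. 1560.694ms @ 9/2 + 260.116ms (3/4)
6. 1820.809ms @ 21/4 + 130.058ms (3/8)
7. 1950.867ms @ 45/8 + 130.058ms (3/8)
8. 2080.925ms @ 6 + 260.116ms (3/4)
9. 2341.04ms @ 27/4 + 130.058ms (3/8)
10. 2471.098ms @ 57/8 + 130.058ms (3/8)
11. 2601.156ms @ 15/2 + 520.231ms (3/2)

note 5 onset = 9/2b = 1560.694ms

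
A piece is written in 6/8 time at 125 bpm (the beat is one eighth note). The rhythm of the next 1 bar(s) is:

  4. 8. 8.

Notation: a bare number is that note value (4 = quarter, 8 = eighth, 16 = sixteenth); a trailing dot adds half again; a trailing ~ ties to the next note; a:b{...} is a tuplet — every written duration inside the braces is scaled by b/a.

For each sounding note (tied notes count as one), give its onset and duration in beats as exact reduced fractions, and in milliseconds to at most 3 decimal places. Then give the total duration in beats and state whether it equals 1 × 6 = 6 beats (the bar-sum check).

1) 0.0ms=0b +1440.0ms=3b
2) 1440.0ms=3b +720.0ms=3/2b
3) 2160.0ms=9/2b +720.0ms=3/2b
Σ=6b of 6 (125bpm 6/8) — PASS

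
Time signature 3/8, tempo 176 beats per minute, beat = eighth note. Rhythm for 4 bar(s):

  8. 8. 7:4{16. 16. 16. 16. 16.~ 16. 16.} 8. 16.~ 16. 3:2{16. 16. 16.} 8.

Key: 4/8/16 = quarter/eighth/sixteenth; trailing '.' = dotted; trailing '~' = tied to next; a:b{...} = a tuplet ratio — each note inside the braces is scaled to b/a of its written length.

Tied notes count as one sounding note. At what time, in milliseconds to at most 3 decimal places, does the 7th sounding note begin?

1. 0.0ms @ 0 + 511.364ms (3/2)
2. 511.364ms @ 3/2 + 511.364ms (3/2)
3. 1022.727ms @ 3 + 146.104ms (3/7)
4. 1168.831ms @ 24/7 + 146.104ms (3/7)
5. 1314.935ms @ 27/7 + 146.104ms (3/7)
6. 1461.039ms @ 30/7 + 146.104ms (3/7)
7. 1607.143ms @ 33/7 + 292.208ms (6/7)
8. 1899.351ms @ 39/7 + 146.104ms (3/7)
9. 2045.455ms @ 6 + 511.364ms (3/2)
10. 2556.818ms @ 15/2 + 511.364ms (3/2)
11. 3068.182ms @ 9 + 170.455ms (1/2)
12. 3238.636ms @ 19/2 + 170.455ms (1/2)
13. 3409.091ms @ 10 + 170.455ms (1/2)
14. 3579.545ms @ 21/2 + 511.364ms (3/2)

note 7 onset = 33/7b = 1607.143ms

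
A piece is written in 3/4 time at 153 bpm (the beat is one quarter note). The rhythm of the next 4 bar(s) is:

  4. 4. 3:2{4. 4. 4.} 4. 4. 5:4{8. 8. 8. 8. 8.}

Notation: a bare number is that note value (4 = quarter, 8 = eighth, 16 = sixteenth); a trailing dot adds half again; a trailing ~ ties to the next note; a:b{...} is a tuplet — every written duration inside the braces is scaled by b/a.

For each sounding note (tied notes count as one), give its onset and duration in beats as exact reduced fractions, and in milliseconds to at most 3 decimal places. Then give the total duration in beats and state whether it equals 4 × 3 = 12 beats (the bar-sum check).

1) 0.0ms=0b +588.235ms=3/2b
2) 588.235ms=3/2b +588.235ms=3/2b
3) 1176.471ms=3b +392.157ms=1b
4) 1568.627ms=4b +392.157ms=1b
5) 1960.784ms=5b +392.157ms=1b
6) 2352.941ms=6b +588.235ms=3/2b
7) 2941.176ms=15/2b +588.235ms=3/2b
8) 3529.412ms=9b +235.294ms=3/5b
9) 3764.706ms=48/5b +235.294ms=3/5b
10) 4000.0ms=51/5b +235.294ms=3/5b
11) 4235.294ms=54/5b +235.294ms=3/5b
12) 4470.588ms=57/5b +235.294ms=3/5b
Σ=12b of 12 (153bpm 3/4) — PASS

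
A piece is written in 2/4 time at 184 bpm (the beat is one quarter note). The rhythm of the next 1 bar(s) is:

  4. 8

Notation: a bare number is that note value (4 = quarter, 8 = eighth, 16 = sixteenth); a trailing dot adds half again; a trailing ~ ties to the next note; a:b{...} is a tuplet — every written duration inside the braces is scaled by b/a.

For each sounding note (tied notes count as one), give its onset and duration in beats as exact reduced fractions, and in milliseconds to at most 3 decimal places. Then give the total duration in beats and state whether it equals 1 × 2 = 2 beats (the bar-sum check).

1) 0.0ms=0b +489.13ms=3/2b
2) 489.13ms=3/2b +163.043ms=1/2b
Σ=2b of 2 (184bpm 2/4) — PASS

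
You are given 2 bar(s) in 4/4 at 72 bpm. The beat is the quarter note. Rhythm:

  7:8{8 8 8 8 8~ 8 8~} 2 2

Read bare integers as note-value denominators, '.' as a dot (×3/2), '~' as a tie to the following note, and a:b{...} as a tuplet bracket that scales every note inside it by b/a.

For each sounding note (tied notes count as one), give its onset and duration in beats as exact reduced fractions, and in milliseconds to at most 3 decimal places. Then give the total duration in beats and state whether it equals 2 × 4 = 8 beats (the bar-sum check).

1) 0.0ms=0b +476.19ms=4/7b
2) 476.19ms=4/7b +476.19ms=4/7b
3) 952.381ms=8/7b +476.19ms=4/7b
4) 1428.571ms=12/7b +476.19ms=4/7b
5) 1904.762ms=16/7b +952.381ms=8/7b
6) 2857.143ms=24/7b +2142.857ms=18/7b
7) 5000.0ms=6b +1666.667ms=2b
Σ=8b of 8 (72bpm 4/4) — PASS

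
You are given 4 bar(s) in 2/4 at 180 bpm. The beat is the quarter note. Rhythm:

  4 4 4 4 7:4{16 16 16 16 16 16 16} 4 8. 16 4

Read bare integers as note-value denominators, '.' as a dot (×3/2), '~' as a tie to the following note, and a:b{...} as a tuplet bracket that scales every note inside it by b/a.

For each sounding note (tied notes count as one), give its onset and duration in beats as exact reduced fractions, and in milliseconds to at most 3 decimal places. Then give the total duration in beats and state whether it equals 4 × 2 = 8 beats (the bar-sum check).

1) 0.0ms=0b +333.333ms=1b
2) 333.333ms=1b +333.333ms=1b
3) 666.667ms=2b +333.333ms=1b
4) 1000.0ms=3b +333.333ms=1b
5) 1333.333ms=4b +47.619ms=1/7b
6) 1380.952ms=29/7b +47.619ms=1/7b
7) 1428.571ms=30/7b +47.619ms=1/7b
8) 1476.19ms=31/7b +47.619ms=1/7b
9) 1523.81ms=32/7b +47.619ms=1/7b
10) 1571.429ms=33/7b +47.619ms=1/7b
11) 1619.048ms=34/7b +47.619ms=1/7b
12) 1666.667ms=5b +333.333ms=1b
13) 2000.0ms=6b +250.0ms=3/4b
14) 2250.0ms=27/4b +83.333ms=1/4b
15) 2333.333ms=7b +333.333ms=1b
Σ=8b of 8 (180bpm 2/4) — PASS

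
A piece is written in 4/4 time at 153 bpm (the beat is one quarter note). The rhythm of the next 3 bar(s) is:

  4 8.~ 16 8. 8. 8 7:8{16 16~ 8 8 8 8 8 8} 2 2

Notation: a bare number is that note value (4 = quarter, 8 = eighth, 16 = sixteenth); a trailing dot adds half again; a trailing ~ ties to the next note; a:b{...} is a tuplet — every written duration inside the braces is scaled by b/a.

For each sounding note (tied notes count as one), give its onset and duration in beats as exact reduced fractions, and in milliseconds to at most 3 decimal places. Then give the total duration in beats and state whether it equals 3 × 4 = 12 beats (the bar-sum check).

1) 0.0ms=0b +392.157ms=1b
2) 392.157ms=1b +392.157ms=1b
3) 784.314ms=2b +294.118ms=3/4b
4) 1078.431ms=11/4b +294.118ms=3/4b
5) 1372.549ms=7/2b +196.078ms=1/2b
6) 1568.627ms=4b +112.045ms=2/7b
7) 1680.672ms=30/7b +336.134ms=6/7b
8) 2016.807ms=36/7b +224.09ms=4/7b
9) 2240.896ms=40/7b +224.09ms=4/7b
10) 2464.986ms=44/7b +224.09ms=4/7b
11) 2689.076ms=48/7b +224.09ms=4/7b
12) 2913.165ms=52/7b +224.09ms=4/7b
13) 3137.255ms=8b +784.314ms=2b
14) 3921.569ms=10b +784.314ms=2b
Σ=12b of 12 (153bpm 4/4) — PASS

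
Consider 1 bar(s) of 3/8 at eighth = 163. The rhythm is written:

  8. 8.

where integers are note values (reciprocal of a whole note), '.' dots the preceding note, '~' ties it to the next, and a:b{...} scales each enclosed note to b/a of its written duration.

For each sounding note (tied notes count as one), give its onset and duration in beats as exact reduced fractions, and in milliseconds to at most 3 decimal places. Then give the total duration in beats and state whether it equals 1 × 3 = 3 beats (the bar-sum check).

1) 0.0ms=0b +552.147ms=3/2b
2) 552.147ms=3/2b +552.147ms=3/2b
Σ=3b of 3 (163bpm 3/8) — PASS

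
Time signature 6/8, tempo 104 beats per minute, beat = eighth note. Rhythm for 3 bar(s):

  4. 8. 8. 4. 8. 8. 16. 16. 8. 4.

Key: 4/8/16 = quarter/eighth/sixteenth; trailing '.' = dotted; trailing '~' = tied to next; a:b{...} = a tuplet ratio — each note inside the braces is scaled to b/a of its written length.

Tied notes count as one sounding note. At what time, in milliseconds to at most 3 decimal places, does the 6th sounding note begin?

note 6 onset = 21/2b = 6057.692ms

1. 0.0ms @ 0 + 1730.769ms (3)
2. 1730.769ms @ 3 + 865.385ms (3/2)
3. 2596.154ms @ 9/2 + 865.385ms (3/2)
4. 3461.538ms @ 6 + 1730.769ms (3)
5. 5192.308ms @ 9 + 865.385ms (3/2)
6. 6057.692ms @ 21/2 + 865.385ms (3/2)
7. 6923.077ms @ 12 + 432.692ms (3/4)
8. 7355.769ms @ 51/4 + 432.692ms (3/4)
9. 7788.462ms @ 27/2 + 865.385ms (3/2)
10. 8653.846ms @ 15 + 1730.769ms (3)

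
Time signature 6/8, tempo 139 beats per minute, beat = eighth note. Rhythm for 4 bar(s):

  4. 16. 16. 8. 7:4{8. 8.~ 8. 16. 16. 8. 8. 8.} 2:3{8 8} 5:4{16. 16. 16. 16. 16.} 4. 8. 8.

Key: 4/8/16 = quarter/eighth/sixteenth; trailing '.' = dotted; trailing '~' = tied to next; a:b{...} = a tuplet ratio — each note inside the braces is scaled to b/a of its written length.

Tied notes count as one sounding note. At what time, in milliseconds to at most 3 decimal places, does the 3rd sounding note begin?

1. 0.0ms @ 0 + 1294.964ms (3)
2. 1294.964ms @ 3 + 323.741ms (3/4)
3. 1618.705ms @ 15/4 + 323.741ms (3/4)
4. 1942.446ms @ 9/2 + 647.482ms (3/2)
5. 2589.928ms @ 6 + 369.99ms (6/7)
6. 2959.918ms @ 48/7 + 739.979ms (12/7)
7. 3699.897ms @ 60/7 + 184.995ms (3/7)
8. 3884.892ms @ 9 + 184.995ms (3/7)
9. 4069.887ms @ 66/7 + 369.99ms (6/7)
10. 4439.877ms @ 72/7 + 369.99ms (6/7)
11. 4809.866ms @ 78/7 + 369.99ms (6/7)
12. 5179.856ms @ 12 + 647.482ms (3/2)
13. 5827.338ms @ 27/2 + 647.482ms (3/2)
14. 6474.82ms @ 15 + 258.993ms (3/5)
15. 6733.813ms @ 78/5 + 258.993ms (3/5)
16. 6992.806ms @ 81/5 + 258.993ms (3/5)
17. 7251.799ms @ 84/5 + 258.993ms (3/5)
18. 7510.791ms @ 87/5 + 258.993ms (3/5)
19. 7769.784ms @ 18 + 1294.964ms (3)
20. 9064.748ms @ 21 + 647.482ms (3/2)
21. 9712.23ms @ 45/2 + 647.482ms (3/2)

note 3 onset = 15/4b = 1618.705ms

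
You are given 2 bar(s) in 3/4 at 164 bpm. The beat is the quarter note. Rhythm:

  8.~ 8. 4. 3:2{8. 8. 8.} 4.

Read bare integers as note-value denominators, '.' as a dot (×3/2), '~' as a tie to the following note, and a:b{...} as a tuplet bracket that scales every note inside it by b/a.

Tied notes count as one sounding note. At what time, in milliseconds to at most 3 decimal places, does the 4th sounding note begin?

note 4 onset = 7/2b = 1280.488ms

1. 0.0ms @ 0 + 548.78ms (3/2)
2. 548.78ms @ 3/2 + 548.78ms (3/2)
3. 1097.561ms @ 3 + 182.927ms (1/2)
4. 1280.488ms @ 7/2 + 182.927ms (1/2)
5. 1463.415ms @ 4 + 182.927ms (1/2)
6. 1646.341ms @ 9/2 + 548.78ms (3/2)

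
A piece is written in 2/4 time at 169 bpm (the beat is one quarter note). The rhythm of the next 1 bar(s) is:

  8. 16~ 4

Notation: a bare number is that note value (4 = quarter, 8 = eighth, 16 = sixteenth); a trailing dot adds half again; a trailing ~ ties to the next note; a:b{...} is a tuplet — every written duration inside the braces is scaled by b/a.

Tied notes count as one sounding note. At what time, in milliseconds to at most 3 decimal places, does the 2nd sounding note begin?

1. 0.0ms @ 0 + 266.272ms (3/4)
2. 266.272ms @ 3/4 + 443.787ms (5/4)

note 2 onset = 3/4b = 266.272ms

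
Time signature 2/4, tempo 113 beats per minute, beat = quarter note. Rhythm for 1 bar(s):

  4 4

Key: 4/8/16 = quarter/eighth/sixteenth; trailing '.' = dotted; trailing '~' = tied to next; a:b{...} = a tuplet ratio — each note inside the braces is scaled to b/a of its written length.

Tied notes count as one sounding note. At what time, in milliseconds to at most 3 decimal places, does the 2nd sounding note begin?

note 2 onset = 1b = 530.973ms

1. 0.0ms @ 0 + 530.973ms (1)
2. 530.973ms @ 1 + 530.973ms (1)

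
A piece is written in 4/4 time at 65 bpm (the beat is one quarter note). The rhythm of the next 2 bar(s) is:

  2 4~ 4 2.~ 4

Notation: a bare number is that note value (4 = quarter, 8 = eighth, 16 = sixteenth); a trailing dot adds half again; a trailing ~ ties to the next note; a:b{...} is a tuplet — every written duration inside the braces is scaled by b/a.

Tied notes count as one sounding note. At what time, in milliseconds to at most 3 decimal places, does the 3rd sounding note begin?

note 3 onset = 4b = 3692.308ms

1. 0.0ms @ 0 + 1846.154ms (2)
2. 1846.154ms @ 2 + 1846.154ms (2)
3. 3692.308ms @ 4 + 3692.308ms (4)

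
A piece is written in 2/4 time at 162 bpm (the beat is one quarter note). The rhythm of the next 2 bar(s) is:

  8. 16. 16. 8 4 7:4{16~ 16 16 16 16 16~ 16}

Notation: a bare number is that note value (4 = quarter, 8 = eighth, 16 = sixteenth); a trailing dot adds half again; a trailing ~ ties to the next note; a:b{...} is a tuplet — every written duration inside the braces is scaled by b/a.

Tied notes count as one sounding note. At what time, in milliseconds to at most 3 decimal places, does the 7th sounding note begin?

note 7 onset = 23/7b = 1216.931ms

1. 0.0ms @ 0 + 277.778ms (3/4)
2. 277.778ms @ 3/4 + 138.889ms (3/8)
3. 416.667ms @ 9/8 + 138.889ms (3/8)
4. 555.556ms @ 3/2 + 185.185ms (1/2)
5. 740.741ms @ 2 + 370.37ms (1)
6. 1111.111ms @ 3 + 105.82ms (2/7)
7. 1216.931ms @ 23/7 + 52.91ms (1/7)
8. 1269.841ms @ 24/7 + 52.91ms (1/7)
9. 1322.751ms @ 25/7 + 52.91ms (1/7)
10. 1375.661ms @ 26/7 + 105.82ms (2/7)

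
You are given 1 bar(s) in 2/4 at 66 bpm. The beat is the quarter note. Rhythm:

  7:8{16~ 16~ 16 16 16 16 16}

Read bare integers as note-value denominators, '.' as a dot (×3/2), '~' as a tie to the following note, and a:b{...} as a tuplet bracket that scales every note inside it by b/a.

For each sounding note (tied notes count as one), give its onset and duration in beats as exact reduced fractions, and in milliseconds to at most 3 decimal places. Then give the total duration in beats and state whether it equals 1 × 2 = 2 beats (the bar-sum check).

1) 0.0ms=0b +779.221ms=6/7b
2) 779.221ms=6/7b +259.74ms=2/7b
3) 1038.961ms=8/7b +259.74ms=2/7b
4) 1298.701ms=10/7b +259.74ms=2/7b
5) 1558.442ms=12/7b +259.74ms=2/7b
Σ=2b of 2 (66bpm 2/4) — PASS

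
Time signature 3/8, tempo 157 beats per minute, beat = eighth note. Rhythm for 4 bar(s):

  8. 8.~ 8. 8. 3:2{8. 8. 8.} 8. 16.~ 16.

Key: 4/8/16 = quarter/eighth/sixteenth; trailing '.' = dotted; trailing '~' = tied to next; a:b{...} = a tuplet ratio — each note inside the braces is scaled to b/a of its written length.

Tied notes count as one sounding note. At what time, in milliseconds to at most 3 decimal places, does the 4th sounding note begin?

1. 0.0ms @ 0 + 573.248ms (3/2)
2. 573.248ms @ 3/2 + 1146.497ms (3)
3. 1719.745ms @ 9/2 + 573.248ms (3/2)
4. 2292.994ms @ 6 + 382.166ms (1)
5. 2675.159ms @ 7 + 382.166ms (1)
6. 3057.325ms @ 8 + 382.166ms (1)
7. 3439.49ms @ 9 + 573.248ms (3/2)
8. 4012.739ms @ 21/2 + 573.248ms (3/2)

note 4 onset = 6b = 2292.994ms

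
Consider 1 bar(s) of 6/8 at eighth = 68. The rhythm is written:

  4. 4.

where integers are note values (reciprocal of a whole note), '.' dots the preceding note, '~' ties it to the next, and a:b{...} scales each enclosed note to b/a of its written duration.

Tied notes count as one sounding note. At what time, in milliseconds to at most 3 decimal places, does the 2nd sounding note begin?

1. 0.0ms @ 0 + 2647.059ms (3)
2. 2647.059ms @ 3 + 2647.059ms (3)

note 2 onset = 3b = 2647.059ms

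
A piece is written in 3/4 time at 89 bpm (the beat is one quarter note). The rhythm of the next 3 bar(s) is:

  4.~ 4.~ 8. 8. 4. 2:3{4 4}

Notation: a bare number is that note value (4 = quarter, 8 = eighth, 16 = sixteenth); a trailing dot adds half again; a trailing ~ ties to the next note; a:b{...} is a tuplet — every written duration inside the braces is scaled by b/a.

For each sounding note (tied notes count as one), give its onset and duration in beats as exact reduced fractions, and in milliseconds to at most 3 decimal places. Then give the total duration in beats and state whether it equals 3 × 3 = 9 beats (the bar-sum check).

1) 0.0ms=0b +2528.09ms=15/4b
2) 2528.09ms=15/4b +505.618ms=3/4b
3) 3033.708ms=9/2b +1011.236ms=3/2b
4) 4044.944ms=6b +1011.236ms=3/2b
5) 5056.18ms=15/2b +1011.236ms=3/2b
Σ=9b of 9 (89bpm 3/4) — PASS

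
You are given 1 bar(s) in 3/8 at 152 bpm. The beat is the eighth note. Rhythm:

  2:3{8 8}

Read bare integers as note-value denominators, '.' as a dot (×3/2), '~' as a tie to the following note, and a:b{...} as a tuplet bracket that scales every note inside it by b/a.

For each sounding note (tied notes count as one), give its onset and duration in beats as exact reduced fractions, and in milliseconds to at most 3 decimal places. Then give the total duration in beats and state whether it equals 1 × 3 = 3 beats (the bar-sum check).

1) 0.0ms=0b +592.105ms=3/2b
2) 592.105ms=3/2b +592.105ms=3/2b
Σ=3b of 3 (152bpm 3/8) — PASS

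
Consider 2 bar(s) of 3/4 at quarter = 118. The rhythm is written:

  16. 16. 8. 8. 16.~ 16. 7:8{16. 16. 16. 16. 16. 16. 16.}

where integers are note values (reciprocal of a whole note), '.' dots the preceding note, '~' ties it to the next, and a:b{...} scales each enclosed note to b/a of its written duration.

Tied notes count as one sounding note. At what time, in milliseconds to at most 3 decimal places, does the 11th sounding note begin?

1. 0.0ms @ 0 + 190.678ms (3/8)
2. 190.678ms @ 3/8 + 190.678ms (3/8)
3. 381.356ms @ 3/4 + 381.356ms (3/4)
4. 762.712ms @ 3/2 + 381.356ms (3/4)
5. 1144.068ms @ 9/4 + 381.356ms (3/4)
6. 1525.424ms @ 3 + 217.918ms (3/7)
7. 1743.341ms @ 24/7 + 217.918ms (3/7)
8. 1961.259ms @ 27/7 + 217.918ms (3/7)
9. 2179.177ms @ 30/7 + 217.918ms (3/7)
10. 2397.094ms @ 33/7 + 217.918ms (3/7)
11. 2615.012ms @ 36/7 + 217.918ms (3/7)
12. 2832.93ms @ 39/7 + 217.918ms (3/7)

note 11 onset = 36/7b = 2615.012ms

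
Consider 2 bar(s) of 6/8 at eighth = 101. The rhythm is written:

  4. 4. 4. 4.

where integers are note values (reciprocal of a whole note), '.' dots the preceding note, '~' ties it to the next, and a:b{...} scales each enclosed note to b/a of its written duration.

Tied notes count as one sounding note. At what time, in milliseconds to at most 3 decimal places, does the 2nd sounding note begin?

1. 0.0ms @ 0 + 1782.178ms (3)
2. 1782.178ms @ 3 + 1782.178ms (3)
3. 3564.356ms @ 6 + 1782.178ms (3)
4. 5346.535ms @ 9 + 1782.178ms (3)

note 2 onset = 3b = 1782.178ms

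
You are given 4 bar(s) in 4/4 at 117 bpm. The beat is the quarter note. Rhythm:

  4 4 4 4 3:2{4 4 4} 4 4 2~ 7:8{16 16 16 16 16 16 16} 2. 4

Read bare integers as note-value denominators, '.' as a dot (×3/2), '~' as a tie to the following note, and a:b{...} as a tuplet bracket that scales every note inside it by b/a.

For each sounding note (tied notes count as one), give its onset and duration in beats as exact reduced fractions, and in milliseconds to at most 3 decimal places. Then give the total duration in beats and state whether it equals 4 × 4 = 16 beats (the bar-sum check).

1) 0.0ms=0b +512.821ms=1b
2) 512.821ms=1b +512.821ms=1b
3) 1025.641ms=2b +512.821ms=1b
4) 1538.462ms=3b +512.821ms=1b
5) 2051.282ms=4b +341.88ms=2/3b
6) 2393.162ms=14/3b +341.88ms=2/3b
7) 2735.043ms=16/3b +341.88ms=2/3b
8) 3076.923ms=6b +512.821ms=1b
9) 3589.744ms=7b +512.821ms=1b
10) 4102.564ms=8b +1172.161ms=16/7b
11) 5274.725ms=72/7b +146.52ms=2/7b
12) 5421.245ms=74/7b +146.52ms=2/7b
13) 5567.766ms=76/7b +146.52ms=2/7b
14) 5714.286ms=78/7b +146.52ms=2/7b
15) 5860.806ms=80/7b +146.52ms=2/7b
16) 6007.326ms=82/7b +146.52ms=2/7b
17) 6153.846ms=12b +1538.462ms=3b
18) 7692.308ms=15b +512.821ms=1b
Σ=16b of 16 (117bpm 4/4) — PASS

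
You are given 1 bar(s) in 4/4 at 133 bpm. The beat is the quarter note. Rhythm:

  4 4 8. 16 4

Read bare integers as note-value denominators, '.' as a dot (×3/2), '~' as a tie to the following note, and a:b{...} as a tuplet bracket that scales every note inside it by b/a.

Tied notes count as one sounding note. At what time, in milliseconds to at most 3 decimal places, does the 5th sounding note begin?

note 5 onset = 3b = 1353.383ms

1. 0.0ms @ 0 + 451.128ms (1)
2. 451.128ms @ 1 + 451.128ms (1)
3. 902.256ms @ 2 + 338.346ms (3/4)
4. 1240.602ms @ 11/4 + 112.782ms (1/4)
5. 1353.383ms @ 3 + 451.128ms (1)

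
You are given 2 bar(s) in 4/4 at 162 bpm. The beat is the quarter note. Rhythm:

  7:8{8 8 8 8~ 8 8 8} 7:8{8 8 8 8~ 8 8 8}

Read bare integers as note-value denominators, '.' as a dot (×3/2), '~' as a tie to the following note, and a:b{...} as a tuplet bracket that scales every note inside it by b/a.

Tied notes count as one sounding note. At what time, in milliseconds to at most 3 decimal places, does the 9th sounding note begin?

1. 0.0ms @ 0 + 211.64ms (4/7)
2. 211.64ms @ 4/7 + 211.64ms (4/7)
3. 423.28ms @ 8/7 + 211.64ms (4/7)
4. 634.921ms @ 12/7 + 423.28ms (8/7)
5. 1058.201ms @ 20/7 + 211.64ms (4/7)
6. 1269.841ms @ 24/7 + 211.64ms (4/7)
7. 1481.481ms @ 4 + 211.64ms (4/7)
8. 1693.122ms @ 32/7 + 211.64ms (4/7)
9. 1904.762ms @ 36/7 + 211.64ms (4/7)
10. 2116.402ms @ 40/7 + 423.28ms (8/7)
11. 2539.683ms @ 48/7 + 211.64ms (4/7)
12. 2751.323ms @ 52/7 + 211.64ms (4/7)

note 9 onset = 36/7b = 1904.762ms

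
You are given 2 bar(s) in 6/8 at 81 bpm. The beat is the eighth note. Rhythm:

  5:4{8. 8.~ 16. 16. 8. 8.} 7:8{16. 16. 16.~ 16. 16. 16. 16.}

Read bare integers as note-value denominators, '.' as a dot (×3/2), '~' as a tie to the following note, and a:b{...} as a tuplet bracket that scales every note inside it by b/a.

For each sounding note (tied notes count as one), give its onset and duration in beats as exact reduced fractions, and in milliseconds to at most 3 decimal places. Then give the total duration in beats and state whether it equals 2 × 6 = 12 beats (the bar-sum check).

1) 0.0ms=0b +888.889ms=6/5b
2) 888.889ms=6/5b +1333.333ms=9/5b
3) 2222.222ms=3b +444.444ms=3/5b
4) 2666.667ms=18/5b +888.889ms=6/5b
5) 3555.556ms=24/5b +888.889ms=6/5b
6) 4444.444ms=6b +634.921ms=6/7b
7) 5079.365ms=48/7b +634.921ms=6/7b
8) 5714.286ms=54/7b +1269.841ms=12/7b
9) 6984.127ms=66/7b +634.921ms=6/7b
10) 7619.048ms=72/7b +634.921ms=6/7b
11) 8253.968ms=78/7b +634.921ms=6/7b
Σ=12b of 12 (81bpm 6/8) — PASS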